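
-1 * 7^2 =-49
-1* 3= -3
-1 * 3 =-3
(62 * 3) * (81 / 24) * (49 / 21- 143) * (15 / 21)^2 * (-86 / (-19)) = -189852525 / 931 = -203923.23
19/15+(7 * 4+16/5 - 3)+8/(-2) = 382/15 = 25.47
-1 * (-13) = 13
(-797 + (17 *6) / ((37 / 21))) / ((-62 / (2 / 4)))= 27347 / 4588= 5.96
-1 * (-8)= 8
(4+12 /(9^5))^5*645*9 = 650586726438134873288867840 /109418989131512359209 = 5945830.17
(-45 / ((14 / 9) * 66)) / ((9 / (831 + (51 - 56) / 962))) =-11991255 / 296296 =-40.47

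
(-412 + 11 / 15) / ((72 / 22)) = -67859 / 540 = -125.66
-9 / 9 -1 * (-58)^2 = -3365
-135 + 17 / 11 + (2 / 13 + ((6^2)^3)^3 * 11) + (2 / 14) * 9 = 1118276682875796429 / 1001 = 1117159523352443.99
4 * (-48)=-192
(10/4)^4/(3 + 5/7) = 10.52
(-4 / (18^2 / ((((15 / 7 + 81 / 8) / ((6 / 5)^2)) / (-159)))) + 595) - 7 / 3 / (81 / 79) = 5129849437 / 8654688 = 592.72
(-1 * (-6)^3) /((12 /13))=234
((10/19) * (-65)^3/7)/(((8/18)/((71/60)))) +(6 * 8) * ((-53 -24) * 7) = -86022933/1064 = -80848.62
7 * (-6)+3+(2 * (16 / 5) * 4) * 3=189 / 5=37.80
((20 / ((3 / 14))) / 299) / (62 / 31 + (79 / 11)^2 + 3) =0.01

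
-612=-612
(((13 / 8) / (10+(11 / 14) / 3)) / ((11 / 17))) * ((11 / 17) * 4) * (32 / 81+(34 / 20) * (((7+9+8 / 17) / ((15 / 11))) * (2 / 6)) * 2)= 519064 / 58185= 8.92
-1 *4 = -4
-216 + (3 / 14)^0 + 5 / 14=-214.64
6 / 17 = 0.35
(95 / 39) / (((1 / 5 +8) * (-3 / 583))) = -276925 / 4797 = -57.73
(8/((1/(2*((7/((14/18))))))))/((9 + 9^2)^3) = 2/10125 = 0.00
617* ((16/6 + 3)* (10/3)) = 104890/9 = 11654.44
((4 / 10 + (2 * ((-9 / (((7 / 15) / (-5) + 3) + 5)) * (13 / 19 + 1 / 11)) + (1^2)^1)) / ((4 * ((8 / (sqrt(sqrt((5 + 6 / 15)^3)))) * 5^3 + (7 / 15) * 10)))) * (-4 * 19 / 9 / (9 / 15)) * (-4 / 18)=-706065625000000 * 15^(1 / 4) / 1375945209743435397- 5535554500 * 15^(3 / 4) / 152882801082603933 + 232493289 / 50960933694201311 + 1976983750000 * sqrt(15) / 458648403247811799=-0.00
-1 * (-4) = 4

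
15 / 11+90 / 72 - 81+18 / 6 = -3317 / 44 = -75.39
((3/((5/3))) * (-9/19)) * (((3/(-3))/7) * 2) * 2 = 0.49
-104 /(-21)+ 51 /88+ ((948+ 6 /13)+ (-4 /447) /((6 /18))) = 3414796015 /3579576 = 953.97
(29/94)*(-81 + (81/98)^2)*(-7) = 22369527/128968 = 173.45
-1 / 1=-1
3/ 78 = 1/ 26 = 0.04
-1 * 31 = -31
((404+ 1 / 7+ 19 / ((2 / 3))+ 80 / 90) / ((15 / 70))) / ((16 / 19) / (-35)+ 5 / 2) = 72651250 / 88911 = 817.12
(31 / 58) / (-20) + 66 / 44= 1709 / 1160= 1.47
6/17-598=-10160/17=-597.65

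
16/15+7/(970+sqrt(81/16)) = 1.07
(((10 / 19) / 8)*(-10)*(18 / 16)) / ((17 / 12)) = -0.52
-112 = -112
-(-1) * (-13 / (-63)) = 13 / 63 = 0.21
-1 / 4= -0.25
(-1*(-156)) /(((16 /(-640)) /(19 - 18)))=-6240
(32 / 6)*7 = 112 / 3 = 37.33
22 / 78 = 11 / 39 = 0.28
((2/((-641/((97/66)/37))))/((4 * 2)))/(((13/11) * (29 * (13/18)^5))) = -7637004/3319845442537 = -0.00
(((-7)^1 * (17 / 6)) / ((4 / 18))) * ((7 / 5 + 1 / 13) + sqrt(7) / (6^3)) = -132.91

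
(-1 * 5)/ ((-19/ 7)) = 35/ 19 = 1.84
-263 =-263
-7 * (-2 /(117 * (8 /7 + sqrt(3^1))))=-784 /9711 + 686 * sqrt(3) /9711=0.04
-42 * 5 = -210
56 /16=3.50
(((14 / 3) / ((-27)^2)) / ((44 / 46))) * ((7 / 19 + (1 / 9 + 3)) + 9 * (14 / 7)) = 591353 / 4113747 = 0.14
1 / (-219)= -0.00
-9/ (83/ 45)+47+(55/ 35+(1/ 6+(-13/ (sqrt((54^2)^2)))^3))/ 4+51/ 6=2941961681331319/ 57623373851904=51.06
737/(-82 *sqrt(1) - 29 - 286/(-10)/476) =-1754060/264037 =-6.64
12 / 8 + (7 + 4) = 25 / 2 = 12.50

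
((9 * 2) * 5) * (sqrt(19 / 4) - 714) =-64260+45 * sqrt(19) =-64063.85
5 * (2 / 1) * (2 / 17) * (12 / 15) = 0.94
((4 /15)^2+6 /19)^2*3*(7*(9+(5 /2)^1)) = 220225138 /6091875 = 36.15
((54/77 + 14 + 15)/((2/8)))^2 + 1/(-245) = 418429399/29645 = 14114.67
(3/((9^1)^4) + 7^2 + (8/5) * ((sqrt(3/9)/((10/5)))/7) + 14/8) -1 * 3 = 4 * sqrt(3)/105 + 417721/8748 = 47.82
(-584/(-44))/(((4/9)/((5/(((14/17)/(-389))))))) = -21723705/308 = -70531.51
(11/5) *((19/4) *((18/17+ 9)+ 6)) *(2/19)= 3003/170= 17.66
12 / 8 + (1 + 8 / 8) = 7 / 2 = 3.50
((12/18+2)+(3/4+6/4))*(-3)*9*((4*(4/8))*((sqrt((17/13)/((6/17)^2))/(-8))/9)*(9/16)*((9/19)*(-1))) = -27081*sqrt(221)/126464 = -3.18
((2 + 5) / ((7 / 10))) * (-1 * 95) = -950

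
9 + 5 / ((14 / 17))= 211 / 14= 15.07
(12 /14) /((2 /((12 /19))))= 36 /133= 0.27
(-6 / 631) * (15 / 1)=-90 / 631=-0.14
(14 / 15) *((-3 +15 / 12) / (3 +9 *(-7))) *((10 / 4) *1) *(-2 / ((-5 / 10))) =49 / 180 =0.27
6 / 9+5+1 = 20 / 3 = 6.67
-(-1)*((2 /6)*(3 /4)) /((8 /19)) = 19 /32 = 0.59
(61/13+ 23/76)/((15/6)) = 987/494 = 2.00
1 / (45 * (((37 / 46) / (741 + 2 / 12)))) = 102281 / 4995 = 20.48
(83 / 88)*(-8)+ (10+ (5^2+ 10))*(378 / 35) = 5263 / 11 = 478.45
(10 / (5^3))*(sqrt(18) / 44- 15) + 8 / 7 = -2 / 35 + 3*sqrt(2) / 550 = -0.05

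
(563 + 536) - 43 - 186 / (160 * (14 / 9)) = 1181883 / 1120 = 1055.25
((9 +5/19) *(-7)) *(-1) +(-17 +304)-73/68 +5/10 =453839/1292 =351.27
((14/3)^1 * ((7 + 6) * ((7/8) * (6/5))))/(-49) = -13/10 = -1.30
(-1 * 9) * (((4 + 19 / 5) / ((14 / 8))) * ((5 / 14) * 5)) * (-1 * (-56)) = -28080 / 7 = -4011.43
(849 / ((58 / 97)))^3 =558519413800977 / 195112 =2862557986.19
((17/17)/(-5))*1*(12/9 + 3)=-13/15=-0.87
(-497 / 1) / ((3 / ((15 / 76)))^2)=-12425 / 5776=-2.15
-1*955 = -955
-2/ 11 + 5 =53/ 11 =4.82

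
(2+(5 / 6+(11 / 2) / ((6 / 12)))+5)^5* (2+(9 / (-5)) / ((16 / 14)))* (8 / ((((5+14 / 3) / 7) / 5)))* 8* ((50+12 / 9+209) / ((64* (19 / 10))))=8561704156448135 / 17138304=499565427.04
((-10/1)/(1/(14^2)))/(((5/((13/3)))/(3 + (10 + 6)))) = -96824/3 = -32274.67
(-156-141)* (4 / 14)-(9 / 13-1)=-7694 / 91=-84.55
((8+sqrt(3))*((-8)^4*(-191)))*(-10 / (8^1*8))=122240*sqrt(3)+977920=1189645.89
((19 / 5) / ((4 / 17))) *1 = 323 / 20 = 16.15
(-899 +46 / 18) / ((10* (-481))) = 4034 / 21645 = 0.19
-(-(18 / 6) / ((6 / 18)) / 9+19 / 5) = -14 / 5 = -2.80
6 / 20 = 3 / 10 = 0.30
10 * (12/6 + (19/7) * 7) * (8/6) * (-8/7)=-320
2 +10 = 12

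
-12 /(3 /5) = -20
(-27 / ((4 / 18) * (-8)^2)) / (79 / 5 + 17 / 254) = -17145 / 143296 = -0.12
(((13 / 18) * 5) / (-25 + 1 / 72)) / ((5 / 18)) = -936 / 1799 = -0.52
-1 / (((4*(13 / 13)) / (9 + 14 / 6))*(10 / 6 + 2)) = -17 / 22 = -0.77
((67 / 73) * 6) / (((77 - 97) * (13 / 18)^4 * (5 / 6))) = -63300528 / 52123825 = -1.21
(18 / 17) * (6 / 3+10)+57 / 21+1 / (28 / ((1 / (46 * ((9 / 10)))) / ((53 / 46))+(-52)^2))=111.99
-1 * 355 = -355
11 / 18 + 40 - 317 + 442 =2981 / 18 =165.61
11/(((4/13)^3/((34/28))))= 410839/896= 458.53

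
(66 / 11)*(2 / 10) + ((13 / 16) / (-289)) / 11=305119 / 254320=1.20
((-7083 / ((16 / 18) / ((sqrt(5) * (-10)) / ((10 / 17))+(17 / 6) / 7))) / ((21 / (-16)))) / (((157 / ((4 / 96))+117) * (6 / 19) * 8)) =254201 / 1015280 - 762603 * sqrt(5) / 72520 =-23.26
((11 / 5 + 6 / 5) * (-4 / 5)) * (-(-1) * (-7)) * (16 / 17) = 448 / 25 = 17.92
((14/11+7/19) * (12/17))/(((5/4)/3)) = 49392/17765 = 2.78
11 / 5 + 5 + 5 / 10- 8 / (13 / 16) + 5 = 371 / 130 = 2.85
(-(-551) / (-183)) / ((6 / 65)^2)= -2327975 / 6588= -353.37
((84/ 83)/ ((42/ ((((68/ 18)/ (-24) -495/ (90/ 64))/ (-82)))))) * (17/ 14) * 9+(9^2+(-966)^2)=533535972409/ 571704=933238.13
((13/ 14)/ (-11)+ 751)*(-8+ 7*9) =578205/ 14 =41300.36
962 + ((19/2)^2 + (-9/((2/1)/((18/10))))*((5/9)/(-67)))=282021/268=1052.32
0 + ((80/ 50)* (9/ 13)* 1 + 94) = 6182/ 65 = 95.11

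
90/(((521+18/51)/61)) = 93330/8863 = 10.53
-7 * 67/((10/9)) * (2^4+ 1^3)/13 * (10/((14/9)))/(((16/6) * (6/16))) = -92259/26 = -3548.42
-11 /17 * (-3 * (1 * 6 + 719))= 23925 /17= 1407.35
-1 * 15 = -15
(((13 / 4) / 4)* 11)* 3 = 429 / 16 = 26.81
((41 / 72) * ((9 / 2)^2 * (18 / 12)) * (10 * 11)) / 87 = 20295 / 928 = 21.87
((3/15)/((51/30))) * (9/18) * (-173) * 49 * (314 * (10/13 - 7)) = 215604018/221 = 975583.79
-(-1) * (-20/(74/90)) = -900/37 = -24.32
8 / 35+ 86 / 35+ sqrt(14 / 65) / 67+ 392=sqrt(910) / 4355+ 13814 / 35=394.69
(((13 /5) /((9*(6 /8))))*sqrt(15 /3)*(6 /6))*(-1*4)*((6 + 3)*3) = -208*sqrt(5) /5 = -93.02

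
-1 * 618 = -618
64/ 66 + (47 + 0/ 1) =1583/ 33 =47.97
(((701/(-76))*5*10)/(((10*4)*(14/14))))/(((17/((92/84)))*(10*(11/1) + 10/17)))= -16123/2400384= -0.01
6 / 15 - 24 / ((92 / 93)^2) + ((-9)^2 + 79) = 718781 / 5290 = 135.88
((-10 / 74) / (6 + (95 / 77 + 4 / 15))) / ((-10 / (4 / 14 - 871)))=-1.57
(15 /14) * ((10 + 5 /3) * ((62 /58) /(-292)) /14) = -775 /237104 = -0.00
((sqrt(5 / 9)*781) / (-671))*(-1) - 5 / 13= -5 / 13 + 71*sqrt(5) / 183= 0.48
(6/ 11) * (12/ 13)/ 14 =36/ 1001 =0.04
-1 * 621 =-621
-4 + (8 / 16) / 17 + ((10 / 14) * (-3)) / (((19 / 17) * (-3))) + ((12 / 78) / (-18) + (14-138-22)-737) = -468939469 / 529074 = -886.34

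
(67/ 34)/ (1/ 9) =603/ 34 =17.74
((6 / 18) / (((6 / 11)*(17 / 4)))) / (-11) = -2 / 153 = -0.01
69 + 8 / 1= 77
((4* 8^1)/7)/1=32/7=4.57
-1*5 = -5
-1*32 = -32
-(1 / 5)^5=-0.00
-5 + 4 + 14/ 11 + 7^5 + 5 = 184935/ 11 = 16812.27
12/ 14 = 6/ 7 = 0.86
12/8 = 3/2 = 1.50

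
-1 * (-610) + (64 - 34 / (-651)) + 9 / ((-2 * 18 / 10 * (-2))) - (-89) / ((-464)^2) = 94648862227 / 140157696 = 675.30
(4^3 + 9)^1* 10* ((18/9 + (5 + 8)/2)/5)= 1241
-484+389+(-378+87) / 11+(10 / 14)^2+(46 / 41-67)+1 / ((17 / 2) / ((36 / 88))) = -70167915 / 375683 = -186.77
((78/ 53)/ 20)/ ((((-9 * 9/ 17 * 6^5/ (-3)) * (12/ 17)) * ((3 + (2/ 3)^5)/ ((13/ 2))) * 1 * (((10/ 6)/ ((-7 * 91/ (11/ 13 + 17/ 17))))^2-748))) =-3349269670201/ 142998476141232506880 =-0.00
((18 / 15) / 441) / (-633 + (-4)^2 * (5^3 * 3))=2 / 3944745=0.00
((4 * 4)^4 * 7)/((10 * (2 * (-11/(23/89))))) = -2637824/4895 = -538.88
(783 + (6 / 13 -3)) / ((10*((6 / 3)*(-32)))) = -5073 / 4160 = -1.22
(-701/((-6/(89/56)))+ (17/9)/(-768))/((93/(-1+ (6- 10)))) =-44919485/4499712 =-9.98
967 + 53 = 1020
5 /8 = 0.62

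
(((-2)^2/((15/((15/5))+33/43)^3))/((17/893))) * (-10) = -354998755/32412608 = -10.95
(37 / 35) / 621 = 37 / 21735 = 0.00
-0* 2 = 0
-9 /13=-0.69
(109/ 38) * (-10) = -28.68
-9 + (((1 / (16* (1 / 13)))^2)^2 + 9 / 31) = -16809329 / 2031616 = -8.27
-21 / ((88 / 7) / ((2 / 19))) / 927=-49 / 258324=-0.00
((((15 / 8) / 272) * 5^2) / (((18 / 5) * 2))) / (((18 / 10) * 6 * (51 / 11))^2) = 1890625 / 198046881792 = 0.00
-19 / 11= -1.73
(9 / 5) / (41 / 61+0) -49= -9496 / 205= -46.32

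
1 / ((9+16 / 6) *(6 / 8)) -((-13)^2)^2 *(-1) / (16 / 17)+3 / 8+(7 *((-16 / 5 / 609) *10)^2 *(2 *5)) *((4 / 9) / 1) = 1157656251149 / 38147760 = 30346.64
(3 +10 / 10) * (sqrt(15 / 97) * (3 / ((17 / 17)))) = 12 * sqrt(1455) / 97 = 4.72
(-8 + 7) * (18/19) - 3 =-75/19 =-3.95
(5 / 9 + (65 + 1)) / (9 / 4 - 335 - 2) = -2396 / 12051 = -0.20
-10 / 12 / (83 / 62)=-155 / 249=-0.62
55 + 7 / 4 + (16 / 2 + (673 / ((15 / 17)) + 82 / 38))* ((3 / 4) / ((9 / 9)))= 241839 / 380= 636.42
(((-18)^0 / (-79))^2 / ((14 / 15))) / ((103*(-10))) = -3 / 17999044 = -0.00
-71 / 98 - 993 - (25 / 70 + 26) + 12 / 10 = -249626 / 245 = -1018.88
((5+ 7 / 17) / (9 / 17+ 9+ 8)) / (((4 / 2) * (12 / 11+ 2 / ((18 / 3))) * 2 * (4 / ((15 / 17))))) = 11385 / 952408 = 0.01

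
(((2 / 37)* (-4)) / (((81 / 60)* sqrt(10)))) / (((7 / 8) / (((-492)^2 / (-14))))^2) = -555567218688* sqrt(10) / 88837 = -19776194.65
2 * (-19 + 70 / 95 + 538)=19750 / 19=1039.47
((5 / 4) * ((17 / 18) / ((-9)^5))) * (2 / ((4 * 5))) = -17 / 8503056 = -0.00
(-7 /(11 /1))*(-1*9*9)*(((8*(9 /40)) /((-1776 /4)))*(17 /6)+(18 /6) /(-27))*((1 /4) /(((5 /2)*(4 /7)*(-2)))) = 720153 /1302400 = 0.55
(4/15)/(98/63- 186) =-3/2075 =-0.00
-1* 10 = -10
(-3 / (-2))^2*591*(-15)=-19946.25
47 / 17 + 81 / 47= 3586 / 799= 4.49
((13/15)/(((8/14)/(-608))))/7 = -131.73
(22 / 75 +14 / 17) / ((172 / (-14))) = -4984 / 54825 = -0.09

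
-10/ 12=-5/ 6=-0.83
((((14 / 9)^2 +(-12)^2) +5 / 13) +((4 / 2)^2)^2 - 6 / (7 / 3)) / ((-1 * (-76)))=1181077 / 560196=2.11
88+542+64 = 694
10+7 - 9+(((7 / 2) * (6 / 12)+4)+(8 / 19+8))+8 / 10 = 8729 / 380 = 22.97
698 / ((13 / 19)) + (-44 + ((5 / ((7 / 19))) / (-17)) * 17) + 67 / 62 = 5436987 / 5642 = 963.66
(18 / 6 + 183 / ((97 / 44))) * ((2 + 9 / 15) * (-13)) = -1409967 / 485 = -2907.15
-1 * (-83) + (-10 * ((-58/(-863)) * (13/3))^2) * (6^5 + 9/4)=-4851583703/744769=-6514.21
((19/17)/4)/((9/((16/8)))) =19/306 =0.06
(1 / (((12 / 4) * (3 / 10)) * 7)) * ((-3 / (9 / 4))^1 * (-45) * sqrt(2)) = 200 * sqrt(2) / 21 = 13.47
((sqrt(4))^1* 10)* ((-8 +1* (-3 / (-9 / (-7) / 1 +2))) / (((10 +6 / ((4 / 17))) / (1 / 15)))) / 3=-1640 / 14697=-0.11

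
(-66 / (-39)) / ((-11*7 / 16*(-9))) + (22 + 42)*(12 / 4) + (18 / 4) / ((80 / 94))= 12928837 / 65520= 197.33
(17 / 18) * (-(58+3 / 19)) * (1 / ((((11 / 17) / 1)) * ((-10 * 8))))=63869 / 60192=1.06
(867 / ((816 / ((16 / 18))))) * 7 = 119 / 18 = 6.61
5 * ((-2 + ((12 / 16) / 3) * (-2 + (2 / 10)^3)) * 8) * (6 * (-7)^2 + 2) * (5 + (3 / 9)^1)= -11830528 / 75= -157740.37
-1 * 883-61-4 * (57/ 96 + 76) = -10003/ 8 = -1250.38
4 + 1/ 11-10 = -65/ 11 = -5.91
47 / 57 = 0.82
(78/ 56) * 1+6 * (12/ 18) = 5.39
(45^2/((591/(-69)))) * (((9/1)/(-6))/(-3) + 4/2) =-232875/394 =-591.05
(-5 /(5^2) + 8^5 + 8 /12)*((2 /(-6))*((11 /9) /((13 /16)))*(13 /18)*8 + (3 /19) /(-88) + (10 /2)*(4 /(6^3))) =-560437610819 /6094440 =-91958.84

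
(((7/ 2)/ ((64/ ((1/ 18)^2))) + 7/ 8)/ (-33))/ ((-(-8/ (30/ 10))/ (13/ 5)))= -94367/ 3649536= -0.03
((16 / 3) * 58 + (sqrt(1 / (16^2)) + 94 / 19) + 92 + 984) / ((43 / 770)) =488177305 / 19608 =24896.84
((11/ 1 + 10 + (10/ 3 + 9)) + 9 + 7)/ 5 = 148/ 15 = 9.87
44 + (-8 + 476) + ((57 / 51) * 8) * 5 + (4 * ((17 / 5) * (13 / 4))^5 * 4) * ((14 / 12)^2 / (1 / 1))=439211550729133 / 122400000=3588329.66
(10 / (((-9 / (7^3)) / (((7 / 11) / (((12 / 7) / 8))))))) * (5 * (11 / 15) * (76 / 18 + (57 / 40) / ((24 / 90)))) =-231516425 / 5832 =-39697.60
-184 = -184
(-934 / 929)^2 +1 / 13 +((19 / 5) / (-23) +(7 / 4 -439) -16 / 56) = -15773480337421 / 36126896260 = -436.61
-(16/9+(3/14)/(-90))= -2237/1260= -1.78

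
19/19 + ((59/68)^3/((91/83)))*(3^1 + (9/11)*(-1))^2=207515156/54097043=3.84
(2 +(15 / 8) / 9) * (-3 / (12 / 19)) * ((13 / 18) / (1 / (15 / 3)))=-65455 / 1728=-37.88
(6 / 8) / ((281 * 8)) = 3 / 8992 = 0.00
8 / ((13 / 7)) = 56 / 13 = 4.31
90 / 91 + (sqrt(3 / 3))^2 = 181 / 91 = 1.99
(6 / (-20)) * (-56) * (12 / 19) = 1008 / 95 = 10.61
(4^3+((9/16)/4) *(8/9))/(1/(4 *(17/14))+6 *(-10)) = -459/428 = -1.07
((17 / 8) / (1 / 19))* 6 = 969 / 4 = 242.25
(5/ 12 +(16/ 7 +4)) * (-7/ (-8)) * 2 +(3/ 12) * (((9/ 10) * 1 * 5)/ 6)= 143/ 12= 11.92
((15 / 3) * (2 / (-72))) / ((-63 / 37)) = 185 / 2268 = 0.08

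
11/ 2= 5.50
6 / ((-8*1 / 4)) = -3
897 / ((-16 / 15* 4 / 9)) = -121095 / 64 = -1892.11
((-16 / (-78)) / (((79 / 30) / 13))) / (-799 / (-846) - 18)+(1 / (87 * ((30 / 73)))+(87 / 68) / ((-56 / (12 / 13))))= -0.05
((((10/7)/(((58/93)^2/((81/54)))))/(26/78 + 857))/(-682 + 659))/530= -77841/147658581728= -0.00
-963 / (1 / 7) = -6741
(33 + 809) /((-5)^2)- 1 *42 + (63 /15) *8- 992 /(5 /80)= -396168 /25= -15846.72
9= 9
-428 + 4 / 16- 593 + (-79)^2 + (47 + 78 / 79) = 1664763 / 316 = 5268.24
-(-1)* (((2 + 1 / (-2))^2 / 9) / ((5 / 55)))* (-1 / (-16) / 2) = 11 / 128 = 0.09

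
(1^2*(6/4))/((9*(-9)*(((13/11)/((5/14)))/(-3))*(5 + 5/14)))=11/3510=0.00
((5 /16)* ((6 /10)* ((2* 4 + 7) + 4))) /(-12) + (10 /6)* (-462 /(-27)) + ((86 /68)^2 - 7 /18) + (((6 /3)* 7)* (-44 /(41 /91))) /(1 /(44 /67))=-1191356371307 /1371829824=-868.44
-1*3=-3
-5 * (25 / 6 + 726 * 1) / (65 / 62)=-10447 / 3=-3482.33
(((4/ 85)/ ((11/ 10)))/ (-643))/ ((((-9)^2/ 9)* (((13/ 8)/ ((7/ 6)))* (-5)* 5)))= 224/ 1055114775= 0.00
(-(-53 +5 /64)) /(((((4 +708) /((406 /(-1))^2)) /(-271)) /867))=-32794095785031 /11392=-2878695205.85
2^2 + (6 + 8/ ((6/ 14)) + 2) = 92/ 3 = 30.67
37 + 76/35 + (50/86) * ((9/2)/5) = 119481/3010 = 39.69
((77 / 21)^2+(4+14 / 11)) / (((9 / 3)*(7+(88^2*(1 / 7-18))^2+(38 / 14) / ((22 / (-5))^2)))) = 3995068 / 12245029636572099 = 0.00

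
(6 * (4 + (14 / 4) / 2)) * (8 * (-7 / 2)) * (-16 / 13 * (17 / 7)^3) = 10847904 / 637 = 17029.68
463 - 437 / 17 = 7434 / 17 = 437.29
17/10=1.70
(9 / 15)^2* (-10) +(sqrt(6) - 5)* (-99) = 2457 / 5 - 99* sqrt(6) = 248.90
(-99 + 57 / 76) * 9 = -3537 / 4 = -884.25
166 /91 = 1.82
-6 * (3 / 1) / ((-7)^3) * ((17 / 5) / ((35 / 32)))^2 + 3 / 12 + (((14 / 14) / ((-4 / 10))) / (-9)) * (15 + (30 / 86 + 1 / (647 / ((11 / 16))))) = 5.02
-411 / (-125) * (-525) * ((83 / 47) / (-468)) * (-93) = -605.77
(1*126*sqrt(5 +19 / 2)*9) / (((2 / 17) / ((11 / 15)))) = 35343*sqrt(58) / 10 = 26916.43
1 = 1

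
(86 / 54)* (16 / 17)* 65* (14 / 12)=156520 / 1377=113.67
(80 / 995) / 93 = 16 / 18507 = 0.00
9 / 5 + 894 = 4479 / 5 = 895.80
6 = 6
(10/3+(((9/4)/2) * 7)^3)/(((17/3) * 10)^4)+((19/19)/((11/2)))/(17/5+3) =133857912517/4703902720000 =0.03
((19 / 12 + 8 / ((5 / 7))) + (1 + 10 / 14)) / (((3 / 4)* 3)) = 6089 / 945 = 6.44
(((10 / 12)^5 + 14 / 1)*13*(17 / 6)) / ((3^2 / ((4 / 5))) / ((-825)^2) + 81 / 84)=550.11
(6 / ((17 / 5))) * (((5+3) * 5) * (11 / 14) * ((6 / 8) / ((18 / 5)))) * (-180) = -247500 / 119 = -2079.83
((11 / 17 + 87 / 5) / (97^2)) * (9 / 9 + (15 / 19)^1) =3068 / 893855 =0.00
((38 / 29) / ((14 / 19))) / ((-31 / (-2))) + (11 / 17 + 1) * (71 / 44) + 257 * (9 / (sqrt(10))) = 3262635 / 1176791 + 2313 * sqrt(10) / 10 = 734.21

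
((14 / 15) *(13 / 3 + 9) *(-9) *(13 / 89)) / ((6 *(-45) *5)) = 728 / 60075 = 0.01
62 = 62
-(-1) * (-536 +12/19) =-10172/19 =-535.37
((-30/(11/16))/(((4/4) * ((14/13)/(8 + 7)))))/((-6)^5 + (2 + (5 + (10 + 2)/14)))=46800/598147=0.08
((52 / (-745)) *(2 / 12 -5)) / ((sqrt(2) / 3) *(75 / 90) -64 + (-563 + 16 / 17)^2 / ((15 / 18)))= 1288938664803816 / 1448137812390293411015 -188924502 *sqrt(2) / 289627562478058682203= 0.00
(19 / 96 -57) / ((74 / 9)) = -16359 / 2368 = -6.91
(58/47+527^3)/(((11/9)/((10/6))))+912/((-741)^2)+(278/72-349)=199585815.18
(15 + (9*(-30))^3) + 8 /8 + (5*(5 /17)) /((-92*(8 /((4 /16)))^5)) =-1032945908561477657 /52479131648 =-19682984.00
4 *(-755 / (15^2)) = -13.42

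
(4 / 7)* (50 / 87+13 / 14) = 3662 / 4263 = 0.86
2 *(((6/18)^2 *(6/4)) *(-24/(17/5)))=-40/17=-2.35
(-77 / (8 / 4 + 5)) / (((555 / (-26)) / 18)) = 9.28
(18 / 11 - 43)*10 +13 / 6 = -27157 / 66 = -411.47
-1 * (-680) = 680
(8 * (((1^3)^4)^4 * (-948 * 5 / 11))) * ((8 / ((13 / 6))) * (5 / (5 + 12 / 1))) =-9100800 / 2431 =-3743.64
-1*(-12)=12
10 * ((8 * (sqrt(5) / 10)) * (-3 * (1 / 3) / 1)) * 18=-144 * sqrt(5)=-321.99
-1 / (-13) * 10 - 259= -3357 / 13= -258.23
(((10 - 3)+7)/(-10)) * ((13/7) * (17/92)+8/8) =-173/92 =-1.88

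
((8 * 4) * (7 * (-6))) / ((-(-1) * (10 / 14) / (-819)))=7705152 / 5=1541030.40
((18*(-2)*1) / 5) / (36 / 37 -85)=1332 / 15545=0.09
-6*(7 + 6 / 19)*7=-5838 / 19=-307.26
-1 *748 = -748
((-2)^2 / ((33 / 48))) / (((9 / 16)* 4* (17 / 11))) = 256 / 153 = 1.67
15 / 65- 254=-3299 / 13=-253.77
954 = 954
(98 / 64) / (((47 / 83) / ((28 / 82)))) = 28469 / 30832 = 0.92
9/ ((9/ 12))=12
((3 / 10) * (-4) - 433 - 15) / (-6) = 1123 / 15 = 74.87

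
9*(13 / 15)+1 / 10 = 79 / 10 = 7.90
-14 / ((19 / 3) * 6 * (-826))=1 / 2242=0.00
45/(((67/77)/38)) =131670/67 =1965.22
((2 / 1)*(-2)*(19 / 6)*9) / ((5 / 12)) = -1368 / 5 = -273.60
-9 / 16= -0.56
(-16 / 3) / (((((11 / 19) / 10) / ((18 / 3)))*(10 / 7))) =-4256 / 11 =-386.91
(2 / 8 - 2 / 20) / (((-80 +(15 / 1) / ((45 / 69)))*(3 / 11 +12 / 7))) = -77 / 58140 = -0.00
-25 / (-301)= 25 / 301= 0.08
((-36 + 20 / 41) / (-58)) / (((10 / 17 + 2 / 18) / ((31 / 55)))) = 3452904 / 6997265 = 0.49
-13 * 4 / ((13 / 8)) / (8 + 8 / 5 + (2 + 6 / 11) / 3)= -1320 / 431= -3.06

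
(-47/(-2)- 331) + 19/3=-1807/6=-301.17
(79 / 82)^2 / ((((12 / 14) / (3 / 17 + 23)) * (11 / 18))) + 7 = 30219875 / 628694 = 48.07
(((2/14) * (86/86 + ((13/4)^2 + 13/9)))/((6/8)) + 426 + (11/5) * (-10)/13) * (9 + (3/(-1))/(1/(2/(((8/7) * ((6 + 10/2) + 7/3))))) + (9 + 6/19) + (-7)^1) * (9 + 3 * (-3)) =0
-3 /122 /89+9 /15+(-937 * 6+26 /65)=-61032821 /10858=-5621.00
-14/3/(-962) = 7/1443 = 0.00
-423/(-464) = 423/464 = 0.91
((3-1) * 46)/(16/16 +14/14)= 46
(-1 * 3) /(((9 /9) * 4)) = -3 /4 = -0.75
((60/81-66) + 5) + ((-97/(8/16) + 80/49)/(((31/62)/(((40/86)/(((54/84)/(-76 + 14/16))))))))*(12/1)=250882.20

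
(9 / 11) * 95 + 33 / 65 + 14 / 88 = 224207 / 2860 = 78.39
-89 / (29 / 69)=-6141 / 29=-211.76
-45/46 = -0.98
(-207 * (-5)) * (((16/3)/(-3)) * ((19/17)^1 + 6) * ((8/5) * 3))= -1068672/17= -62863.06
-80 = -80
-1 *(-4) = 4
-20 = -20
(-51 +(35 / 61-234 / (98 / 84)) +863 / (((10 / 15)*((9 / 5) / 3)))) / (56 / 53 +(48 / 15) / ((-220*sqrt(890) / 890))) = 251541497735*sqrt(890) / 8418725168 +1305168148625 / 601337512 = 3061.81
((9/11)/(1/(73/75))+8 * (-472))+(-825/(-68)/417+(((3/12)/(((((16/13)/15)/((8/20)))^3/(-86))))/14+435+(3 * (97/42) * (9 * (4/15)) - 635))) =-4136.47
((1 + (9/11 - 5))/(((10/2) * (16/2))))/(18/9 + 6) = -7/704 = -0.01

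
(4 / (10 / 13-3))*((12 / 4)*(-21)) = 3276 / 29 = 112.97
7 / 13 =0.54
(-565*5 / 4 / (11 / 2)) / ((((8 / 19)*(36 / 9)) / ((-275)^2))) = -369015625 / 64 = -5765869.14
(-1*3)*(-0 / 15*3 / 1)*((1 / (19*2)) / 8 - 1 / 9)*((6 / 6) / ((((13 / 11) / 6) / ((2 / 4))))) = 0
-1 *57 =-57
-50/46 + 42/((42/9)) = 182/23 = 7.91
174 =174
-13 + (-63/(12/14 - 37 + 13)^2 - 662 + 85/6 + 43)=-1801945/2916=-617.95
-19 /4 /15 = -19 /60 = -0.32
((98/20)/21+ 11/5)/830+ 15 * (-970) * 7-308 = -2543734127/24900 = -102158.00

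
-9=-9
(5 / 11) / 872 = 5 / 9592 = 0.00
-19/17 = -1.12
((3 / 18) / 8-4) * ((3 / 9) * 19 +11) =-68.97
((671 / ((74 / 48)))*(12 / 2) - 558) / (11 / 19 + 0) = 1443582 / 407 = 3546.88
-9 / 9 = -1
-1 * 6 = -6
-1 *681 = -681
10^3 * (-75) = -75000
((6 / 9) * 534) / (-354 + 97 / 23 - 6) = -8188 / 8183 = -1.00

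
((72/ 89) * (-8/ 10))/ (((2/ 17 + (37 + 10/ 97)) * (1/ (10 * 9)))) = -2849472/ 1820851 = -1.56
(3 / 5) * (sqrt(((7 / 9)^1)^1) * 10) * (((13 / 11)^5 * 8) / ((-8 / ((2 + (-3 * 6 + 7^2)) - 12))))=-15594306 * sqrt(7) / 161051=-256.18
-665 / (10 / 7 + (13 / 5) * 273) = -23275 / 24893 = -0.94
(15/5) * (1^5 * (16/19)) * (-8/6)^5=-10.65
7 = 7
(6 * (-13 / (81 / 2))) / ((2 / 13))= -12.52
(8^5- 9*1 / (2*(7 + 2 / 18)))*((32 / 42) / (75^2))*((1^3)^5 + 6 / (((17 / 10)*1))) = 2713909 / 135000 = 20.10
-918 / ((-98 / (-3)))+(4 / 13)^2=-231929 / 8281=-28.01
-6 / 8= -3 / 4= -0.75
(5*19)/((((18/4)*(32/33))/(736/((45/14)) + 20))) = 585409/108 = 5420.45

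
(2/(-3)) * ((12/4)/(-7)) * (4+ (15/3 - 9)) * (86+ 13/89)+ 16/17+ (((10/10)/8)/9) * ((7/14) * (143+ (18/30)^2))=7408/3825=1.94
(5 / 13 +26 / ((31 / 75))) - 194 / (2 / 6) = -209041 / 403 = -518.71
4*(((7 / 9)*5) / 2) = 70 / 9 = 7.78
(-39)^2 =1521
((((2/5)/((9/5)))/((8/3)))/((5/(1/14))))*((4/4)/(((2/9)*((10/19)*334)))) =57/1870400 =0.00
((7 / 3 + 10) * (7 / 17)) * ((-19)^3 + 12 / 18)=-34829.58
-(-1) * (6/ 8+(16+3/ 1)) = 79/ 4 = 19.75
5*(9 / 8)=45 / 8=5.62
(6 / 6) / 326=1 / 326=0.00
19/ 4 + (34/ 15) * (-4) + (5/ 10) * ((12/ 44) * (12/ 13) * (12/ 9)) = -35597/ 8580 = -4.15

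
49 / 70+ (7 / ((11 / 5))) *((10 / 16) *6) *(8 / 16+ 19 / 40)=21707 / 1760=12.33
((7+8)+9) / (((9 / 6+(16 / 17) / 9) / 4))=29376 / 491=59.83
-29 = -29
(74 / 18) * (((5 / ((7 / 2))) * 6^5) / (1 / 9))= 411017.14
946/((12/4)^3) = 946/27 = 35.04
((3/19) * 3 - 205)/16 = -1943/152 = -12.78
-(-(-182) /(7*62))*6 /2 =-39 /31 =-1.26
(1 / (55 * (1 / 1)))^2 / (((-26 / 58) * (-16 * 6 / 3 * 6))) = 29 / 7550400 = 0.00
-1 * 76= -76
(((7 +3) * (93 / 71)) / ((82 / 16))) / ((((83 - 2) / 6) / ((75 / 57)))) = 124000 / 497781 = 0.25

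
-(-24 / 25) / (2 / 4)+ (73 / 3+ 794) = 61519 / 75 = 820.25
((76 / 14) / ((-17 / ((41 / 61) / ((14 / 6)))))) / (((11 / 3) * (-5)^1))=14022 / 2794715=0.01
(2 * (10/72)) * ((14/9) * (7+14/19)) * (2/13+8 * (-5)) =-888370/6669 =-133.21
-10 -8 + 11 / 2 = -25 / 2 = -12.50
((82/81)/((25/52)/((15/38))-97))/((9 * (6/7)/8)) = -0.01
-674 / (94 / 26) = -8762 / 47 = -186.43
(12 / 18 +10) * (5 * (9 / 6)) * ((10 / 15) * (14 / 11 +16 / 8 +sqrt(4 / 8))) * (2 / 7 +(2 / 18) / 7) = 1520 * sqrt(2) / 189 +12160 / 231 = 64.01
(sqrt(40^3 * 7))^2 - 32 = 447968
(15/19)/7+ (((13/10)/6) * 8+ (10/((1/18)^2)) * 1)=6467483/1995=3241.85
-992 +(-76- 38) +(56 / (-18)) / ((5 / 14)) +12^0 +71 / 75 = -250372 / 225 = -1112.76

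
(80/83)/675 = 16/11205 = 0.00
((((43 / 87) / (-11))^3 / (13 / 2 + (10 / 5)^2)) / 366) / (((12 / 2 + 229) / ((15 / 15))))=-79507 / 791542175265765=-0.00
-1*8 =-8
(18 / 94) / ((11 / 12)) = 108 / 517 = 0.21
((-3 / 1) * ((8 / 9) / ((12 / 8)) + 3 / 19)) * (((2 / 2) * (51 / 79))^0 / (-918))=385 / 156978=0.00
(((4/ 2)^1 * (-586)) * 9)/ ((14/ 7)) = -5274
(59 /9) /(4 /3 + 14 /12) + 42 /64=4721 /1440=3.28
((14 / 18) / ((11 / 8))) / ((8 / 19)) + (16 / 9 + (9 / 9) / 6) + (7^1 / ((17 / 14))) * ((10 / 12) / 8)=5817 / 1496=3.89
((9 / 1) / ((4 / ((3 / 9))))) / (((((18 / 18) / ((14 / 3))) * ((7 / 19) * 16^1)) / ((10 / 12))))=0.49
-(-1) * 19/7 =19/7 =2.71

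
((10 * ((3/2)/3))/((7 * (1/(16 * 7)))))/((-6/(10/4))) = -33.33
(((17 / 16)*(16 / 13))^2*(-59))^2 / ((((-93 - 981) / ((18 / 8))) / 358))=-872209803 / 114244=-7634.62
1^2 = 1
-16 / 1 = -16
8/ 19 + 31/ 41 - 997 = -775746/ 779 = -995.82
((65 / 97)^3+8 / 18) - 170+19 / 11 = -15136874020 / 90354627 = -167.53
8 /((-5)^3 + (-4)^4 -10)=8 /121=0.07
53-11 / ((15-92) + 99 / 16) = 5475 / 103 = 53.16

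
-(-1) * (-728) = -728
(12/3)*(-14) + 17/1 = -39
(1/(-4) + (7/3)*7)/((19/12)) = 193/19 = 10.16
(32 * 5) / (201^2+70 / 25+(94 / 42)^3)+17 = 15910749529 / 935708537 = 17.00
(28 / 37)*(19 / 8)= 133 / 74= 1.80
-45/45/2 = -1/2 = -0.50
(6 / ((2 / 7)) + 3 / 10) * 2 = 213 / 5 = 42.60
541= 541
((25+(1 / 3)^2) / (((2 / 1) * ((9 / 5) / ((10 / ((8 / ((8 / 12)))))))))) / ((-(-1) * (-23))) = -2825 / 11178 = -0.25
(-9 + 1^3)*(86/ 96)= -43/ 6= -7.17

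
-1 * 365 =-365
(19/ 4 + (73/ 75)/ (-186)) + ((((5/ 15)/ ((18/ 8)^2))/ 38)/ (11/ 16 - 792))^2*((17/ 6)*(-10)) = 150783426411081667217/ 31778889378146291700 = 4.74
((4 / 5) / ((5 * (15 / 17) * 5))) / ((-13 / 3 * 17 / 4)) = -16 / 8125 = -0.00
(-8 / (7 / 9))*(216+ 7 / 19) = -295992 / 133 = -2225.50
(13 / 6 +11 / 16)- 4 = -55 / 48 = -1.15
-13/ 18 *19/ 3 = -247/ 54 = -4.57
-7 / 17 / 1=-7 / 17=-0.41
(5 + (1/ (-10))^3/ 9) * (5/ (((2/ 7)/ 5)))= 314993/ 720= 437.49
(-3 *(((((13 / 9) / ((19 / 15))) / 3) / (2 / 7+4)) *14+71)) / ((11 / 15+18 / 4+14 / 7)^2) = -3706000 / 894691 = -4.14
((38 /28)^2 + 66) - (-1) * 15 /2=14767 /196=75.34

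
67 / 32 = 2.09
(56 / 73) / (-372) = -14 / 6789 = -0.00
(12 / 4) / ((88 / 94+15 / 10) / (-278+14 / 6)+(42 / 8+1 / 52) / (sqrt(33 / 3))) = 148922647731 / 14177656031219+8072199917223 * sqrt(11) / 14177656031219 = 1.90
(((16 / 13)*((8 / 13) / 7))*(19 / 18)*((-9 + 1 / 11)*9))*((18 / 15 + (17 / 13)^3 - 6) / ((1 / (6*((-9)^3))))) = -2097100793088 / 20421115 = -102692.77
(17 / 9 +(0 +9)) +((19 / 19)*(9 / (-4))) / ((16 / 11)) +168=102149 / 576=177.34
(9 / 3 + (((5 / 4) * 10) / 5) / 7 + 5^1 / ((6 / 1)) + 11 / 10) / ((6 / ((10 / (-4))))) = -1111 / 504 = -2.20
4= 4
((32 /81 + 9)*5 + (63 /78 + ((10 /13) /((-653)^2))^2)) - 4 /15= 1182680340256333591 /24889974323616090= 47.52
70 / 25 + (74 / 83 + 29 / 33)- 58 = -731719 / 13695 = -53.43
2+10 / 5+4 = 8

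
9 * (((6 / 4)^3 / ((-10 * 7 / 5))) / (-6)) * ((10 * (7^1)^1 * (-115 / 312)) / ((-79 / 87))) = 1350675 / 131456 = 10.27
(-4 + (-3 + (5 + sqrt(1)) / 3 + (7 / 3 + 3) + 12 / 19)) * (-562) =-30910 / 57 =-542.28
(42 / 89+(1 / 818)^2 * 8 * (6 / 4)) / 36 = 2342023 / 178656108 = 0.01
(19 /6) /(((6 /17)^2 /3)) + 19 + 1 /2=6895 /72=95.76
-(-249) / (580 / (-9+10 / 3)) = -1411 / 580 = -2.43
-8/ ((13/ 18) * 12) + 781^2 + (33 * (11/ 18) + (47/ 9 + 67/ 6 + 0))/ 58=4139193359/ 6786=609960.71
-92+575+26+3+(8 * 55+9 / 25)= 23809 / 25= 952.36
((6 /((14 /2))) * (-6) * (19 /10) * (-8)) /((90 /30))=912 /35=26.06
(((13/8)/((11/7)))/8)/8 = 91/5632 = 0.02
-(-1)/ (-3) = -1/ 3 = -0.33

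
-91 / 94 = -0.97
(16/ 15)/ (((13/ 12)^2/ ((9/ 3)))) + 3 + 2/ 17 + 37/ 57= 5316826/ 818805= 6.49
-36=-36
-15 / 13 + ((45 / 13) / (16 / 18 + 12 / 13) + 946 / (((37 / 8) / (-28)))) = -583930279 / 101972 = -5726.38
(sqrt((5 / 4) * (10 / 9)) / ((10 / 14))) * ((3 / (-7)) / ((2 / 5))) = -5 * sqrt(2) / 4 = -1.77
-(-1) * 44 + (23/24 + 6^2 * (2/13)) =15755/312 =50.50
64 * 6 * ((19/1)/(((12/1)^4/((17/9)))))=323/486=0.66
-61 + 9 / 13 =-784 / 13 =-60.31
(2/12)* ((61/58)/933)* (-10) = -305/162342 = -0.00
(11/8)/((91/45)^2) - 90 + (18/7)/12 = -5925849/66248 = -89.45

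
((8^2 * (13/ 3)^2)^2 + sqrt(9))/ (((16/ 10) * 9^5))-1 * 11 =164029223/ 38263752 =4.29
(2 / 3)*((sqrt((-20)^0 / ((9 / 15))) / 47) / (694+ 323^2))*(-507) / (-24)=169*sqrt(15) / 177698916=0.00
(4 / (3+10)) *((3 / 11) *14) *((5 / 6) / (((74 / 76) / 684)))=3638880 / 5291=687.75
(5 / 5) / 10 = 1 / 10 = 0.10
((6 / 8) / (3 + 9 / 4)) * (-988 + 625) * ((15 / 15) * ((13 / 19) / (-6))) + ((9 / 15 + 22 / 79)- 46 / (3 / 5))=-22025189 / 315210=-69.87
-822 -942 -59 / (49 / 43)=-88973 / 49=-1815.78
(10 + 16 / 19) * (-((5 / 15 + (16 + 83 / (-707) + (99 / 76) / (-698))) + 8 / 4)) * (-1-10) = 2321916438017 / 1068890676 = 2172.27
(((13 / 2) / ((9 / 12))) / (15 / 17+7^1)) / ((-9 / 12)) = -884 / 603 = -1.47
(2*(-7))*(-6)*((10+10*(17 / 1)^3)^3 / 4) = 2491866382824000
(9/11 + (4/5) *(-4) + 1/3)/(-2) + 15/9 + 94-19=4273/55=77.69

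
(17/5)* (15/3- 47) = -714/5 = -142.80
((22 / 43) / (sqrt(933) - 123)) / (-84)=11 * sqrt(933) / 25637976 +451 / 8545992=0.00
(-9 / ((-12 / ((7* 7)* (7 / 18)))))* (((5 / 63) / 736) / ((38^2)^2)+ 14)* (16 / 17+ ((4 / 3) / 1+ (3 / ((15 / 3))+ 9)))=50207979602083961 / 21132269521920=2375.89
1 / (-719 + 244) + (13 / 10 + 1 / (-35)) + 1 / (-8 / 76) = -27367 / 3325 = -8.23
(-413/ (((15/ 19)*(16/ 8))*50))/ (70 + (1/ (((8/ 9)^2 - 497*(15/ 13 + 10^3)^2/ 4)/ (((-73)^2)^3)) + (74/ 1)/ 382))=10220373555876401897/ 2236933540216714675500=0.00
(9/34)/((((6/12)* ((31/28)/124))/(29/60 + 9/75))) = 15204/425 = 35.77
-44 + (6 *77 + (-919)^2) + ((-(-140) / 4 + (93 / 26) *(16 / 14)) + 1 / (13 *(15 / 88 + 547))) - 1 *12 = 3702597821270 / 4381741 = 845006.09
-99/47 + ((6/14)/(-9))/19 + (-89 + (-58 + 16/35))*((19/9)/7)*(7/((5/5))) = -12516709/40185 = -311.48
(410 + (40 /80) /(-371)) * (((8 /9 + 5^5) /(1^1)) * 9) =1222656161 /106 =11534492.08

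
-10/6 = -5/3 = -1.67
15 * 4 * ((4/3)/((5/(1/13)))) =16/13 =1.23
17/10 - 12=-103/10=-10.30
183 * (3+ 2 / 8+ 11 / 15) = 14579 / 20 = 728.95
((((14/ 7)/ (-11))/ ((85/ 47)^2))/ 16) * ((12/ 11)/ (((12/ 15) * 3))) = -2209/ 1398760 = -0.00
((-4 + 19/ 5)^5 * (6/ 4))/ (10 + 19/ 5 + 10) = -0.00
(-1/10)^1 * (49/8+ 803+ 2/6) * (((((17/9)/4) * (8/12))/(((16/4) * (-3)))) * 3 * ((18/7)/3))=330259/60480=5.46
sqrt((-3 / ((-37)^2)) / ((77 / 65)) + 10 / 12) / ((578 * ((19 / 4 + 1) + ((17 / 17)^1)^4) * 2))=sqrt(242963490) / 133384482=0.00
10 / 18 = 0.56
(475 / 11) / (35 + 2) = 475 / 407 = 1.17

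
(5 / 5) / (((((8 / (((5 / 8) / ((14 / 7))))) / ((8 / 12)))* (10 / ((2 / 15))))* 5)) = 1 / 14400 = 0.00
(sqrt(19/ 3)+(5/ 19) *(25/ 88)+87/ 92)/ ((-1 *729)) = -0.00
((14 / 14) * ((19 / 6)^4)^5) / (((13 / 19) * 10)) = 1502648008.20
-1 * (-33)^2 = -1089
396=396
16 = 16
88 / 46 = 1.91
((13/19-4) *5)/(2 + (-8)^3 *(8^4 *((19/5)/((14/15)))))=0.00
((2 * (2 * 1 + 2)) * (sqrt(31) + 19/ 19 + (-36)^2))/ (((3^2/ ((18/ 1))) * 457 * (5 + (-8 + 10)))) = 16 * sqrt(31)/ 3199 + 20752/ 3199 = 6.51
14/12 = 1.17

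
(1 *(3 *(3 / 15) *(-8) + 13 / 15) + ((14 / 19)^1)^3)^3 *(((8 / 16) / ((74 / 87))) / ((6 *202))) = -1393113532942423069 / 65117732036406642000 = -0.02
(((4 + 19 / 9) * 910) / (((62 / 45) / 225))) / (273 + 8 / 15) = 38390625 / 11563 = 3320.13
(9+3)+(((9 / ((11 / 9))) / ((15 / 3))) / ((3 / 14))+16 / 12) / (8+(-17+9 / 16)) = 245636 / 22275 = 11.03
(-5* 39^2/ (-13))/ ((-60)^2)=13/ 80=0.16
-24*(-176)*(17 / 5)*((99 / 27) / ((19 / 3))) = 789888 / 95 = 8314.61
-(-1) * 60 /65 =12 /13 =0.92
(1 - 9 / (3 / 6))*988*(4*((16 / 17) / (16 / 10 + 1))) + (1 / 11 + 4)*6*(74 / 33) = -2936060 / 121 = -24264.96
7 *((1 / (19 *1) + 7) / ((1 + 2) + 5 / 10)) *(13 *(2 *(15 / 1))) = 104520 / 19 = 5501.05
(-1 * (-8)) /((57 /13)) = 104 /57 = 1.82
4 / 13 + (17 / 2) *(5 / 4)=1137 / 104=10.93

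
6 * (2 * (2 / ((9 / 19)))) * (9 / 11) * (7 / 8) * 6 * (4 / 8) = 1197 / 11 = 108.82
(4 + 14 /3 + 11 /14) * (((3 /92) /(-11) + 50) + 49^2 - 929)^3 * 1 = 1450686147182109433657 /43530216576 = 33325957490.92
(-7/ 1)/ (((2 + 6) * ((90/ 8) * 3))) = -0.03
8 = 8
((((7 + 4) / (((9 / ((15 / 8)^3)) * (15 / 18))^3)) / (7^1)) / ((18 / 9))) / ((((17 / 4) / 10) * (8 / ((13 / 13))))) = 626484375 / 3992977408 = 0.16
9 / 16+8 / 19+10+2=3947 / 304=12.98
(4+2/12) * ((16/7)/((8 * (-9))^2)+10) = 567025/13608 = 41.67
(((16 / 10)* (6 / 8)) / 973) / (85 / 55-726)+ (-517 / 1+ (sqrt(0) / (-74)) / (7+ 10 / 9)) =-20043668711 / 38769185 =-517.00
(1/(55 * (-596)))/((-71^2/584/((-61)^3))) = -33139226/41310995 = -0.80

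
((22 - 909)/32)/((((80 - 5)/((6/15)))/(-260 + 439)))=-158773/6000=-26.46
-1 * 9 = -9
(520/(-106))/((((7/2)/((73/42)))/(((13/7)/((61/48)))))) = -3947840/1108919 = -3.56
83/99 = 0.84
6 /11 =0.55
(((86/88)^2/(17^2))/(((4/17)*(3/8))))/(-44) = -1849/2172192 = -0.00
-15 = -15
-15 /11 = -1.36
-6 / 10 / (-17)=3 / 85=0.04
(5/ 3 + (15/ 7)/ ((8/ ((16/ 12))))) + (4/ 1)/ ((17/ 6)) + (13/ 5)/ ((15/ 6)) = 79889/ 17850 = 4.48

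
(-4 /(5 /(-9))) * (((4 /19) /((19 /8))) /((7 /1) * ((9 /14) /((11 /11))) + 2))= 2304 /23465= 0.10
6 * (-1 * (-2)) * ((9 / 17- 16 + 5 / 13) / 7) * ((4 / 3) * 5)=-266720 / 1547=-172.41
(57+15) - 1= 71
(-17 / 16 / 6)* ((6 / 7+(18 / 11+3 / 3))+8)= -5015 / 2464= -2.04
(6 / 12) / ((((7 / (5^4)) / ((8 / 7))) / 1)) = 51.02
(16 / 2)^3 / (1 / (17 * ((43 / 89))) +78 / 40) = 7485440 / 30289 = 247.13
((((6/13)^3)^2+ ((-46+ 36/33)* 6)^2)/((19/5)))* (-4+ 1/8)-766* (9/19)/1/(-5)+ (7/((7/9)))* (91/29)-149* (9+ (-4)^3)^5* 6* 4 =2895863100470608335554109/1609040914195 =1799744851062.04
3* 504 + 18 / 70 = 52929 / 35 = 1512.26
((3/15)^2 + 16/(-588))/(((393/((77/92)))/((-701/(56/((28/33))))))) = -32947/113891400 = -0.00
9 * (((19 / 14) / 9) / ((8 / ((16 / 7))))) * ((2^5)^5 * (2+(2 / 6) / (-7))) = 25402237.64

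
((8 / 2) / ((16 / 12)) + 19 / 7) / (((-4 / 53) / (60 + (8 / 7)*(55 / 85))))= -3830840 / 833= -4598.85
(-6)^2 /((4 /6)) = 54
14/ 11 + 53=597/ 11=54.27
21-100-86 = -165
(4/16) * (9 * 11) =99/4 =24.75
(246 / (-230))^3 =-1860867 / 1520875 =-1.22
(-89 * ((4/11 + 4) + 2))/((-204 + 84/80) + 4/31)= 3862600/1383239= 2.79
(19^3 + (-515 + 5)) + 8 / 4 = 6351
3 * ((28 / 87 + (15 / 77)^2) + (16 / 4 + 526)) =273571777 / 171941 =1591.08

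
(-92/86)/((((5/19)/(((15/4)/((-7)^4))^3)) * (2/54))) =-7964325/19045611188576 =-0.00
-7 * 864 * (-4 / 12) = 2016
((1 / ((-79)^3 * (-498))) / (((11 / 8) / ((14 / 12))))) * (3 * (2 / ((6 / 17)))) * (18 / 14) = 34 / 450144607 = 0.00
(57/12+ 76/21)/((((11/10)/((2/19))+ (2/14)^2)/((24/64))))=24605/82088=0.30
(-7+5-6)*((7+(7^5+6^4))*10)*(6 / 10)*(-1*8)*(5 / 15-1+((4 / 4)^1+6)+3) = 64906240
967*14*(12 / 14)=11604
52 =52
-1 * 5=-5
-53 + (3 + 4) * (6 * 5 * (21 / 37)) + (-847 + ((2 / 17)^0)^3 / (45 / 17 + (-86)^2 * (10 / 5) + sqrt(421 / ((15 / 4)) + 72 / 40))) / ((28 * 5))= 295587065128147871 / 4915049017792480 - 289 * sqrt(25665) / 132839162643040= 60.14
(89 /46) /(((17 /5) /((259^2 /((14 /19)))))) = 81024265 /1564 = 51805.80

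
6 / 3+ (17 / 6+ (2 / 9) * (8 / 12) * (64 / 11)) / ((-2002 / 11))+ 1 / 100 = 1344388 / 675675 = 1.99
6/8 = 0.75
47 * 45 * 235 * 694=344935350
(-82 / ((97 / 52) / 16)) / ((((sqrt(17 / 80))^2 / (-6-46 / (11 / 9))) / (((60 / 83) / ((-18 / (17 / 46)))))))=-4366336000 / 2036903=-2143.62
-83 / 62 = -1.34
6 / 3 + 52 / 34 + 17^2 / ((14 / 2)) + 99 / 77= 46.10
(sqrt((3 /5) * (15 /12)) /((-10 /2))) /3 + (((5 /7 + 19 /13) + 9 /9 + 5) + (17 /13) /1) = 863 /91-sqrt(3) /30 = 9.43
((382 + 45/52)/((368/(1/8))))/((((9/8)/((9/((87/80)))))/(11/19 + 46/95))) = 2010809/1976988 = 1.02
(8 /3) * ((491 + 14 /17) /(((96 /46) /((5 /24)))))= 106835 /816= 130.93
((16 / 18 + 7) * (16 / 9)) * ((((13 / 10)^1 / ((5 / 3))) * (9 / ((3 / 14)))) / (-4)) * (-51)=439348 / 75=5857.97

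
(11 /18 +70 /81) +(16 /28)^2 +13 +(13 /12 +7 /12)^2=139547 /7938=17.58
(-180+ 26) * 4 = -616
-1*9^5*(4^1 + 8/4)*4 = -1417176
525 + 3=528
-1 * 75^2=-5625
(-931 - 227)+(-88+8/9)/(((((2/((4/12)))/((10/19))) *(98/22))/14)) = -606374/513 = -1182.02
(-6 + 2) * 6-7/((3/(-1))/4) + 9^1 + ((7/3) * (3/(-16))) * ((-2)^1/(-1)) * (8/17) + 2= -208/51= -4.08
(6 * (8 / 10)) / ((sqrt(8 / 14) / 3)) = 36 * sqrt(7) / 5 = 19.05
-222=-222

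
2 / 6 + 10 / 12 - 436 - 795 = -7379 / 6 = -1229.83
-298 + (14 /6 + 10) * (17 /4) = -2947 /12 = -245.58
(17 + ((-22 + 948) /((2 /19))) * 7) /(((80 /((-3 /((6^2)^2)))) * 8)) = -1711 /7680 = -0.22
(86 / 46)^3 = 79507 / 12167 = 6.53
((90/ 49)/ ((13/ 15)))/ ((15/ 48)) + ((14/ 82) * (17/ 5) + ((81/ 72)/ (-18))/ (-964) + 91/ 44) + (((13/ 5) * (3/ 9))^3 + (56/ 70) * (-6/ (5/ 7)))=50271079546921/ 14955012072000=3.36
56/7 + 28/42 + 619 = 1883/3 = 627.67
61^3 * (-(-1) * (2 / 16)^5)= 226981 / 32768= 6.93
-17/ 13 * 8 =-136/ 13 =-10.46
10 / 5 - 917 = -915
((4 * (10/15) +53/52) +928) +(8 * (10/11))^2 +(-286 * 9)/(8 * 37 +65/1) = 6660563159/6814236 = 977.45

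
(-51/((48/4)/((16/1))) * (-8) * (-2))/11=-1088/11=-98.91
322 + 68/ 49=15846/ 49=323.39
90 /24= 15 /4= 3.75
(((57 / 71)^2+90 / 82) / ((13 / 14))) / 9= 560084 / 2686853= 0.21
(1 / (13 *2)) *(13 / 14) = 1 / 28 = 0.04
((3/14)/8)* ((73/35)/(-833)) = -219/3265360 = -0.00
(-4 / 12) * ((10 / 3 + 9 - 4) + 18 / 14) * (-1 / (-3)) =-202 / 189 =-1.07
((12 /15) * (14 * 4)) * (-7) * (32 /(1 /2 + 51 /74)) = -464128 /55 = -8438.69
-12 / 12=-1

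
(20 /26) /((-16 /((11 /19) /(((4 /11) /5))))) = -3025 /7904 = -0.38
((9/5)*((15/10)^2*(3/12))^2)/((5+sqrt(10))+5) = 81/1280 - 81*sqrt(10)/12800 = 0.04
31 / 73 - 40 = -2889 / 73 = -39.58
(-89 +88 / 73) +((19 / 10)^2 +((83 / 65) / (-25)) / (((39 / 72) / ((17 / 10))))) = -2601405219 / 30842500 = -84.34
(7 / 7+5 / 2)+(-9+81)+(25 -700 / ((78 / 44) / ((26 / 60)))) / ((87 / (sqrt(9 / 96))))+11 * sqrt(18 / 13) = -1315 * sqrt(6) / 6264+33 * sqrt(26) / 13+151 / 2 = 87.93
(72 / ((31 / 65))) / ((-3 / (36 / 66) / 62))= -18720 / 11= -1701.82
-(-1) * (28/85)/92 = 7/1955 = 0.00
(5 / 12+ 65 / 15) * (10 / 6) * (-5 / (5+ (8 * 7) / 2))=-1.20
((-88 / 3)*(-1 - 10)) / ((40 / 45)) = 363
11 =11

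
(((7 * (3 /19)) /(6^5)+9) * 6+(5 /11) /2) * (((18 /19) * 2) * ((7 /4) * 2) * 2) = 34273043 /47652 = 719.24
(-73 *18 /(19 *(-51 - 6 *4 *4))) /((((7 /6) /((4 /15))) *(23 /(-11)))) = -38544 /749455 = -0.05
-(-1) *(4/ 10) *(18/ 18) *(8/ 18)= 0.18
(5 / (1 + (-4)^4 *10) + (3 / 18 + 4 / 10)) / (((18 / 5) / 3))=43687 / 92196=0.47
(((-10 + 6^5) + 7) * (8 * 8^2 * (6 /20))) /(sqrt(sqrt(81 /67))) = 1989888 * 67^(1 /4) /5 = 1138616.12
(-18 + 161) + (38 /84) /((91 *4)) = 2186203 /15288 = 143.00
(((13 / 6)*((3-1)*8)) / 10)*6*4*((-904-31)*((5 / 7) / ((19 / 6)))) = -2333760 / 133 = -17547.07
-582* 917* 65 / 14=-2477865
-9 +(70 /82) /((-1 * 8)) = -2987 /328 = -9.11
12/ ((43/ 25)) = 6.98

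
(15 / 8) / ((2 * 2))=15 / 32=0.47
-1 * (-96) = 96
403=403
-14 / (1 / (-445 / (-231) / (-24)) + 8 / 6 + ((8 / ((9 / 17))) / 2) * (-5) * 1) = 28035 / 97928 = 0.29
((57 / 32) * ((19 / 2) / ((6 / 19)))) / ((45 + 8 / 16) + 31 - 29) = 361 / 320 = 1.13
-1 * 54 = -54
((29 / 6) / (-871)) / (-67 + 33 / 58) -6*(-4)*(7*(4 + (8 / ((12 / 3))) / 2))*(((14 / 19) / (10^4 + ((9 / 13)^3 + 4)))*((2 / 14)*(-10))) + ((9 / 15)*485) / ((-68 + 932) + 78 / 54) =1159972671685688960 / 4678362050506551069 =0.25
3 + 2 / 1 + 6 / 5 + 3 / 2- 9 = -13 / 10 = -1.30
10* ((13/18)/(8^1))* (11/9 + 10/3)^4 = 183674465/472392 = 388.82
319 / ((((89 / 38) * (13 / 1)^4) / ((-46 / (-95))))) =29348 / 12709645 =0.00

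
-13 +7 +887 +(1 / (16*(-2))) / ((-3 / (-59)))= 84517 / 96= 880.39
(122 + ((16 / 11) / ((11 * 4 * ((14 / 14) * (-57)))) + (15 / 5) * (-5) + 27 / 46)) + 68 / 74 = 108.51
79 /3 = 26.33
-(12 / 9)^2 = -16 / 9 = -1.78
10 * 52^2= 27040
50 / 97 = 0.52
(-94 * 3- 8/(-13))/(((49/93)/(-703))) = 239156382/637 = 375441.73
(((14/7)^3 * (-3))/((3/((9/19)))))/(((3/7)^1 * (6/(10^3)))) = -28000/19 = -1473.68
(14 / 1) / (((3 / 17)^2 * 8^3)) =2023 / 2304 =0.88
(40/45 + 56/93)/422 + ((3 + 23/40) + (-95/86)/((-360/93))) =782476217/202509360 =3.86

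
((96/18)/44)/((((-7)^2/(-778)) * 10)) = -1556/8085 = -0.19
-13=-13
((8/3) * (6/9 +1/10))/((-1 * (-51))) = 92/2295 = 0.04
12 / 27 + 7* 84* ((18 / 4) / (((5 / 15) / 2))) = 142888 / 9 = 15876.44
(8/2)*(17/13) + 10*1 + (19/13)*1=217/13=16.69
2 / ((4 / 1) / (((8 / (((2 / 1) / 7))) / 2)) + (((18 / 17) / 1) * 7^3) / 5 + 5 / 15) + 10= 1311160 / 130759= 10.03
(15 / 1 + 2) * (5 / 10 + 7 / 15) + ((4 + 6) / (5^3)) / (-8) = 4927 / 300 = 16.42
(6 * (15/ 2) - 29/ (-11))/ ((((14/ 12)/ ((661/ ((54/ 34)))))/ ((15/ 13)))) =58881880/ 3003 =19607.69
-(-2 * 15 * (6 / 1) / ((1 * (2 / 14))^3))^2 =-3811827600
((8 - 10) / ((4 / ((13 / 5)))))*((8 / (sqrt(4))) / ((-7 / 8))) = 208 / 35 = 5.94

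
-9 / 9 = -1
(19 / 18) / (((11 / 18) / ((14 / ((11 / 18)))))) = 4788 / 121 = 39.57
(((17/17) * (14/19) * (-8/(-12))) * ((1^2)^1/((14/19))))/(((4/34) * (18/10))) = 85/27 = 3.15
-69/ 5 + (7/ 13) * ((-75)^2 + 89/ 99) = 19404937/ 6435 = 3015.53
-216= -216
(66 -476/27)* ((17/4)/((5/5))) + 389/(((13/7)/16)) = 2496985/702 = 3556.96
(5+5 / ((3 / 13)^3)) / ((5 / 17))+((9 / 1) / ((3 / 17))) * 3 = 41939 / 27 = 1553.30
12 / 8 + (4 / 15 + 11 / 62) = 904 / 465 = 1.94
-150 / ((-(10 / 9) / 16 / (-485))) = -1047600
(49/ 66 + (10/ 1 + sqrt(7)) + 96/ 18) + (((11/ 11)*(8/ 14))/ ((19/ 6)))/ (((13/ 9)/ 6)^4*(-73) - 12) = sqrt(7) + 14679446027921/ 913979624250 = 18.71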